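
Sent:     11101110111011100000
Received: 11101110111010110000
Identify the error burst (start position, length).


XOR: 00000000000001010000

Burst at position 13, length 3


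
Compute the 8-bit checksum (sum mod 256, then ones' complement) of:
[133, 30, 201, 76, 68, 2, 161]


Sum = 671 mod 256 = 159
Complement = 96

96


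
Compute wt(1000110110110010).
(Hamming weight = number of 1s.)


Counting 1s in 1000110110110010

8


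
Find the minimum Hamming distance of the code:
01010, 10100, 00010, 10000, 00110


Comparing all pairs, minimum distance: 1
Can detect 0 errors, correct 0 errors

1


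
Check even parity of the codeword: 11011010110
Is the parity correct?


Number of 1s: 7

No, parity error (7 ones)


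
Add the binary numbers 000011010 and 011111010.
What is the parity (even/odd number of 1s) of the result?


000011010 = 26
011111010 = 250
Sum = 276 = 100010100
1s count = 3

odd parity (3 ones in 100010100)


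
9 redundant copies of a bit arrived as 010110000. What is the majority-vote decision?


Ones: 3 out of 9
Threshold: 5

0 (3/9 voted 1)


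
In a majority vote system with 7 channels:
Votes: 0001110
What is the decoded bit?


Ones: 3 out of 7
Threshold: 4

0 (3/7 voted 1)


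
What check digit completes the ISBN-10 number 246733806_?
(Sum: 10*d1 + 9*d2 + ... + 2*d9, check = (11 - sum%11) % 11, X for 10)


Weighted sum: 230
230 mod 11 = 10

Check digit: 1


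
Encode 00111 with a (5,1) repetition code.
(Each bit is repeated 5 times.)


Each bit -> 5 copies

0000000000111111111111111


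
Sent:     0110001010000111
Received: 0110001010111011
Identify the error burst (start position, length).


XOR: 0000000000111100

Burst at position 10, length 4


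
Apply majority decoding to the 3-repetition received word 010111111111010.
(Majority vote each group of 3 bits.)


Groups: 010, 111, 111, 111, 010
Majority votes: 01110

01110


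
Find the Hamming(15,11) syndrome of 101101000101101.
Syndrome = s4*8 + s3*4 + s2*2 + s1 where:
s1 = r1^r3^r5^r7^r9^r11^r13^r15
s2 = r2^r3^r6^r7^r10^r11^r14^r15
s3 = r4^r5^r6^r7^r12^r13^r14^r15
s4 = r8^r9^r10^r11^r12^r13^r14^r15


s1=0, s2=0, s3=1, s4=0

Syndrome = 4 (error at position 4)


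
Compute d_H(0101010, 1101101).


XOR: 1000111
Count of 1s: 4

4


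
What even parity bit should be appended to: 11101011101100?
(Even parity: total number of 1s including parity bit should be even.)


Number of 1s in data: 9
Parity bit: 1

1


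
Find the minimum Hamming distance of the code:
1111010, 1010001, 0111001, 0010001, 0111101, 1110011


Comparing all pairs, minimum distance: 1
Can detect 0 errors, correct 0 errors

1


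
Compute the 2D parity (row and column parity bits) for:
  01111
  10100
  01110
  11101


Row parities: 0010
Column parities: 01000

Row P: 0010, Col P: 01000, Corner: 1


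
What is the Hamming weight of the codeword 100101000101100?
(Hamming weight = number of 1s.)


Counting 1s in 100101000101100

6


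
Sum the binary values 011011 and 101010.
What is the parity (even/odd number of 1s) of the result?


011011 = 27
101010 = 42
Sum = 69 = 1000101
1s count = 3

odd parity (3 ones in 1000101)


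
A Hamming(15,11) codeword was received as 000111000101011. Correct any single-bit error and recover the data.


Syndrome = 0: no error detected

Data: 01100101011 (no errors)


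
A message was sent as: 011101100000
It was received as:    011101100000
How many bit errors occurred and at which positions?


XOR: 000000000000

0 errors (received matches sent)


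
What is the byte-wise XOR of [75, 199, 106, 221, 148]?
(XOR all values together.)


XOR chain: 75 ^ 199 ^ 106 ^ 221 ^ 148 = 175

175


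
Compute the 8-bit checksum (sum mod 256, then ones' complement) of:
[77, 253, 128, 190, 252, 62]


Sum = 962 mod 256 = 194
Complement = 61

61


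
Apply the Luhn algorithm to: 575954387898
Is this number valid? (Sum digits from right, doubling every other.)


Luhn sum = 67
67 mod 10 = 7

Invalid (Luhn sum mod 10 = 7)


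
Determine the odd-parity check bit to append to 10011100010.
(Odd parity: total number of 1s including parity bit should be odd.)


Number of 1s in data: 5
Parity bit: 0

0


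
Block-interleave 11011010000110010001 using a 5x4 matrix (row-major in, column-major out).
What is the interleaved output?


Matrix:
  1101
  1010
  0001
  1001
  0001
Read columns: 11010100000100010111

11010100000100010111


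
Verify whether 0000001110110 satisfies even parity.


Number of 1s: 5

No, parity error (5 ones)


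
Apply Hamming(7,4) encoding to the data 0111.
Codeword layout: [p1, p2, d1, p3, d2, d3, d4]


Parity bits: p1=0, p2=0, p3=1

0001111


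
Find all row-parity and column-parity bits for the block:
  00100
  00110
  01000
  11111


Row parities: 1011
Column parities: 10101

Row P: 1011, Col P: 10101, Corner: 1


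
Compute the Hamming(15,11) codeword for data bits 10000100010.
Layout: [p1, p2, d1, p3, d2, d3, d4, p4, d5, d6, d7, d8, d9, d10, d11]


Parity bits: p1=1, p2=1, p3=1, p4=0

111100000100010


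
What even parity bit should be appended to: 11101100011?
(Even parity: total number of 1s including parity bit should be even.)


Number of 1s in data: 7
Parity bit: 1

1


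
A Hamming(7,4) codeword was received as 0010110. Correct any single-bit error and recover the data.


Syndrome = 0: no error detected

Data: 1110 (no errors)


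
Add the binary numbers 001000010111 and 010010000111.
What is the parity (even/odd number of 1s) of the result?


001000010111 = 535
010010000111 = 1159
Sum = 1694 = 11010011110
1s count = 7

odd parity (7 ones in 11010011110)


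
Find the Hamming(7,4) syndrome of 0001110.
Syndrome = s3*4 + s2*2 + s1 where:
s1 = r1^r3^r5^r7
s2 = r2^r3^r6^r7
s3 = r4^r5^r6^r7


s1=1, s2=1, s3=1

Syndrome = 7 (error at position 7)


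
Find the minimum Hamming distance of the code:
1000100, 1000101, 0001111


Comparing all pairs, minimum distance: 1
Can detect 0 errors, correct 0 errors

1


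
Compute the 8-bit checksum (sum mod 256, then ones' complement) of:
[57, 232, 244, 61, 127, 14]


Sum = 735 mod 256 = 223
Complement = 32

32


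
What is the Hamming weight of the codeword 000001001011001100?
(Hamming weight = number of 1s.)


Counting 1s in 000001001011001100

6


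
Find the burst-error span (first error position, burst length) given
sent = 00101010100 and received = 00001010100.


XOR: 00100000000

Burst at position 2, length 1


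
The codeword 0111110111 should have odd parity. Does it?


Number of 1s: 8

No, parity error (8 ones)


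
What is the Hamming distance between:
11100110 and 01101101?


XOR: 10001011
Count of 1s: 4

4


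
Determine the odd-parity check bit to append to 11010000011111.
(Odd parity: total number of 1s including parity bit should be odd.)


Number of 1s in data: 8
Parity bit: 1

1


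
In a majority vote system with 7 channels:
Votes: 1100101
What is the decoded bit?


Ones: 4 out of 7
Threshold: 4

1 (4/7 voted 1)


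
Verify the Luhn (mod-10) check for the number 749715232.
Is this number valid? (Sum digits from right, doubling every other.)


Luhn sum = 41
41 mod 10 = 1

Invalid (Luhn sum mod 10 = 1)


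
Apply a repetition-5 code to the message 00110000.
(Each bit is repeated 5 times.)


Each bit -> 5 copies

0000000000111111111100000000000000000000


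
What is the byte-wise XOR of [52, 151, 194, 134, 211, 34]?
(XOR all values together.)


XOR chain: 52 ^ 151 ^ 194 ^ 134 ^ 211 ^ 34 = 22

22


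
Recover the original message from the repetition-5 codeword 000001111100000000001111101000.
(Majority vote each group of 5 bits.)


Groups: 00000, 11111, 00000, 00000, 11111, 01000
Majority votes: 010010

010010


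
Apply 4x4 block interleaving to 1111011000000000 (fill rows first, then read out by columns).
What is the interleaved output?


Matrix:
  1111
  0110
  0000
  0000
Read columns: 1000110011001000

1000110011001000


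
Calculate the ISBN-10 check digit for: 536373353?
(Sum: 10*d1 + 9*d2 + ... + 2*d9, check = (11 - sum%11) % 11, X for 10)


Weighted sum: 236
236 mod 11 = 5

Check digit: 6


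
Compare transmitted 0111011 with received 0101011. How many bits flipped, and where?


XOR: 0010000

1 error(s) at position(s): 2


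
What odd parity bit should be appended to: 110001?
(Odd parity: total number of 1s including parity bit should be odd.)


Number of 1s in data: 3
Parity bit: 0

0


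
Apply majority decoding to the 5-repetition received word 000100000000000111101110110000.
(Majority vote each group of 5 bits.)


Groups: 00010, 00000, 00000, 11110, 11101, 10000
Majority votes: 000110

000110


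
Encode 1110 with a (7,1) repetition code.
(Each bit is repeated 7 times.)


Each bit -> 7 copies

1111111111111111111110000000


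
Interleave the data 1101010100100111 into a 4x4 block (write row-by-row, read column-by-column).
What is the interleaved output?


Matrix:
  1101
  0101
  0010
  0111
Read columns: 1000110100111101

1000110100111101


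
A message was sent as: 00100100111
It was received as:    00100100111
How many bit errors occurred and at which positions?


XOR: 00000000000

0 errors (received matches sent)


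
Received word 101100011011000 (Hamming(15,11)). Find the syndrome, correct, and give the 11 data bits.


Syndrome = 0: no error detected

Data: 10001011000 (no errors)


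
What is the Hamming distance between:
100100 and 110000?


XOR: 010100
Count of 1s: 2

2


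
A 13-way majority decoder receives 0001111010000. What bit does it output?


Ones: 5 out of 13
Threshold: 7

0 (5/13 voted 1)


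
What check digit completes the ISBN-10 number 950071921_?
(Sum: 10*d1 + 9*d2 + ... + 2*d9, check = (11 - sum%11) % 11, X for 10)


Weighted sum: 226
226 mod 11 = 6

Check digit: 5


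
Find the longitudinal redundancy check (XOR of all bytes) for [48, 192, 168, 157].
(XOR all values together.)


XOR chain: 48 ^ 192 ^ 168 ^ 157 = 197

197


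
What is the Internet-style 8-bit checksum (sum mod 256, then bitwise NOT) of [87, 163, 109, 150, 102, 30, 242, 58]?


Sum = 941 mod 256 = 173
Complement = 82

82


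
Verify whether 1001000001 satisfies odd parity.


Number of 1s: 3

Yes, parity is correct (3 ones)


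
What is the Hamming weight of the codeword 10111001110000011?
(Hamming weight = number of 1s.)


Counting 1s in 10111001110000011

9


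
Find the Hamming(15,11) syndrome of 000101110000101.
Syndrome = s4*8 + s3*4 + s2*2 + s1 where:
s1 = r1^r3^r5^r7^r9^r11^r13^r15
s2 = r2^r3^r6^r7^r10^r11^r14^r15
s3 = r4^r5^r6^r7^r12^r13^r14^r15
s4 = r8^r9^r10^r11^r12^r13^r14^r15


s1=1, s2=1, s3=1, s4=1

Syndrome = 15 (error at position 15)


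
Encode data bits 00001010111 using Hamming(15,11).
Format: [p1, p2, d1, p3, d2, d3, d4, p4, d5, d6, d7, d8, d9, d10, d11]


Parity bits: p1=0, p2=1, p3=1, p4=1

010100011010111


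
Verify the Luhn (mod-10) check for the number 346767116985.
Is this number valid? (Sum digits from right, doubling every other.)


Luhn sum = 57
57 mod 10 = 7

Invalid (Luhn sum mod 10 = 7)


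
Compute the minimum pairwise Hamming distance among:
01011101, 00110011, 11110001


Comparing all pairs, minimum distance: 3
Can detect 2 errors, correct 1 errors

3


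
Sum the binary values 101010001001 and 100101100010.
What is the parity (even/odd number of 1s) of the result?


101010001001 = 2697
100101100010 = 2402
Sum = 5099 = 1001111101011
1s count = 9

odd parity (9 ones in 1001111101011)


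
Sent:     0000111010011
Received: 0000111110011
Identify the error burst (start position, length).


XOR: 0000000100000

Burst at position 7, length 1


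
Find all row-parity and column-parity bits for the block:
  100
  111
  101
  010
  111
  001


Row parities: 110111
Column parities: 010

Row P: 110111, Col P: 010, Corner: 1


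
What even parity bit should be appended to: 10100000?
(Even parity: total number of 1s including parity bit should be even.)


Number of 1s in data: 2
Parity bit: 0

0


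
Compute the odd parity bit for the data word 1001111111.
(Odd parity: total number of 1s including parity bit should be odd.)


Number of 1s in data: 8
Parity bit: 1

1


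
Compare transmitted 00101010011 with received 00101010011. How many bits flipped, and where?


XOR: 00000000000

0 errors (received matches sent)


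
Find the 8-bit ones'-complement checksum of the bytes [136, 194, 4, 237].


Sum = 571 mod 256 = 59
Complement = 196

196


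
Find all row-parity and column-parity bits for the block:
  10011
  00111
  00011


Row parities: 110
Column parities: 10111

Row P: 110, Col P: 10111, Corner: 0


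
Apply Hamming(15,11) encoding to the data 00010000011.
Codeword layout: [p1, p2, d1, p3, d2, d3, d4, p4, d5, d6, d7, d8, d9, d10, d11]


Parity bits: p1=0, p2=1, p3=1, p4=0

010100100000011


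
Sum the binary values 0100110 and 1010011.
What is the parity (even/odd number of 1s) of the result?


0100110 = 38
1010011 = 83
Sum = 121 = 1111001
1s count = 5

odd parity (5 ones in 1111001)


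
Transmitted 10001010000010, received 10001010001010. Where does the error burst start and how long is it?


XOR: 00000000001000

Burst at position 10, length 1


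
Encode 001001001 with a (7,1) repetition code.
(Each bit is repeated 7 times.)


Each bit -> 7 copies

000000000000001111111000000000000001111111000000000000001111111


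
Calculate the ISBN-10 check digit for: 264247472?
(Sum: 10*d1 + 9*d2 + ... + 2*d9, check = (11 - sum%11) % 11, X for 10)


Weighted sum: 220
220 mod 11 = 0

Check digit: 0


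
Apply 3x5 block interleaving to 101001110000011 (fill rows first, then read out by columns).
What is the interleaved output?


Matrix:
  10100
  11100
  00011
Read columns: 110010110001001

110010110001001


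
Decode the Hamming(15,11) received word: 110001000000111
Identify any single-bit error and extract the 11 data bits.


Syndrome = 9: error at position 9

Data: 00101000111 (corrected bit 9)


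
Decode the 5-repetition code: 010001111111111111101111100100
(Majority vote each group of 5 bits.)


Groups: 01000, 11111, 11111, 11110, 11111, 00100
Majority votes: 011110

011110


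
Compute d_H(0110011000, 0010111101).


XOR: 0100100101
Count of 1s: 4

4


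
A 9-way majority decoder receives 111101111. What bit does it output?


Ones: 8 out of 9
Threshold: 5

1 (8/9 voted 1)


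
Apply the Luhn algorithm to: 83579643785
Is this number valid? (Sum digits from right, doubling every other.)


Luhn sum = 65
65 mod 10 = 5

Invalid (Luhn sum mod 10 = 5)


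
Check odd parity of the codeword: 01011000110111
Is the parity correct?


Number of 1s: 8

No, parity error (8 ones)


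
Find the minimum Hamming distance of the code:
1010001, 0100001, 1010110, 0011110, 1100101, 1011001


Comparing all pairs, minimum distance: 1
Can detect 0 errors, correct 0 errors

1


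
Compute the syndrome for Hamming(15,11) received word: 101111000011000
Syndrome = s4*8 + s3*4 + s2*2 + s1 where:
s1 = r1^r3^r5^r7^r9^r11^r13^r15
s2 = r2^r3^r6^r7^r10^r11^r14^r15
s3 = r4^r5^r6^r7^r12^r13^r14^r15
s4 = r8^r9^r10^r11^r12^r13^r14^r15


s1=0, s2=1, s3=0, s4=0

Syndrome = 2 (error at position 2)


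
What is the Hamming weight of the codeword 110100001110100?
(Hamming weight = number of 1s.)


Counting 1s in 110100001110100

7


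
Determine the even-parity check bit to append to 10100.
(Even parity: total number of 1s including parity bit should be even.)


Number of 1s in data: 2
Parity bit: 0

0


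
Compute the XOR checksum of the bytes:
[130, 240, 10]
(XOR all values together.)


XOR chain: 130 ^ 240 ^ 10 = 120

120


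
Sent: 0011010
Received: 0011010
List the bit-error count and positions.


XOR: 0000000

0 errors (received matches sent)


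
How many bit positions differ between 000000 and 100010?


XOR: 100010
Count of 1s: 2

2


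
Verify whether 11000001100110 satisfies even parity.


Number of 1s: 6

Yes, parity is correct (6 ones)


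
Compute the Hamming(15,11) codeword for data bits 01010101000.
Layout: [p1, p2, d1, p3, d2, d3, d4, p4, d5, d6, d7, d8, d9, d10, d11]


Parity bits: p1=0, p2=0, p3=1, p4=0

000110100101000


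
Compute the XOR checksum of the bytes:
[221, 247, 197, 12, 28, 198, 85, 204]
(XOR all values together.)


XOR chain: 221 ^ 247 ^ 197 ^ 12 ^ 28 ^ 198 ^ 85 ^ 204 = 160

160


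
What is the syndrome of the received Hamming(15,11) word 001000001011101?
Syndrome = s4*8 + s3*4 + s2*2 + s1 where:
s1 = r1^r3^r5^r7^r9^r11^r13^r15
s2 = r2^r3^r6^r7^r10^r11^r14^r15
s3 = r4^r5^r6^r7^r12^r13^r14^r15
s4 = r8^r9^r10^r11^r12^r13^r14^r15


s1=1, s2=1, s3=1, s4=1

Syndrome = 15 (error at position 15)


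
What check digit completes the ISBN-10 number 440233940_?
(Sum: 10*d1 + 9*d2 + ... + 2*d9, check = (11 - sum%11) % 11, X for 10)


Weighted sum: 171
171 mod 11 = 6

Check digit: 5


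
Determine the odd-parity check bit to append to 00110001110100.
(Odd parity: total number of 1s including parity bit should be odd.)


Number of 1s in data: 6
Parity bit: 1

1


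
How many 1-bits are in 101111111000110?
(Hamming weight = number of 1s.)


Counting 1s in 101111111000110

10


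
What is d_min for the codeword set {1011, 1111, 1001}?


Comparing all pairs, minimum distance: 1
Can detect 0 errors, correct 0 errors

1


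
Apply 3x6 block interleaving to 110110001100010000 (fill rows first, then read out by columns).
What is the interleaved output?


Matrix:
  110110
  001100
  010000
Read columns: 100101010110100000

100101010110100000


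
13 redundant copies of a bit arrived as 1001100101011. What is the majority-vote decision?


Ones: 7 out of 13
Threshold: 7

1 (7/13 voted 1)


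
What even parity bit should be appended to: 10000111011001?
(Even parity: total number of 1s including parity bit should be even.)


Number of 1s in data: 7
Parity bit: 1

1


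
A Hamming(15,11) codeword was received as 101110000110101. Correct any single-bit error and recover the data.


Syndrome = 0: no error detected

Data: 11000110101 (no errors)


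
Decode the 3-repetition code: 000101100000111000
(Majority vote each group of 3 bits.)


Groups: 000, 101, 100, 000, 111, 000
Majority votes: 010010

010010


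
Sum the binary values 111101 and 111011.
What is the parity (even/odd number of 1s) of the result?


111101 = 61
111011 = 59
Sum = 120 = 1111000
1s count = 4

even parity (4 ones in 1111000)


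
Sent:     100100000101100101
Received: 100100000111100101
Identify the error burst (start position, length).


XOR: 000000000010000000

Burst at position 10, length 1


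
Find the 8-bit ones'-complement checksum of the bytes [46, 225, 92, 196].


Sum = 559 mod 256 = 47
Complement = 208

208


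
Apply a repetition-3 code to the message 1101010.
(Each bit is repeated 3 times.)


Each bit -> 3 copies

111111000111000111000


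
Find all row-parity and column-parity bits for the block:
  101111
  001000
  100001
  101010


Row parities: 1101
Column parities: 101100

Row P: 1101, Col P: 101100, Corner: 1


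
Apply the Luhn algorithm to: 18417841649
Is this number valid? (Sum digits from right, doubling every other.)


Luhn sum = 57
57 mod 10 = 7

Invalid (Luhn sum mod 10 = 7)


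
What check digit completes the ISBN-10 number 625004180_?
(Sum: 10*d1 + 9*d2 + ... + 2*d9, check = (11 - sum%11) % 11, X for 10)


Weighted sum: 166
166 mod 11 = 1

Check digit: X


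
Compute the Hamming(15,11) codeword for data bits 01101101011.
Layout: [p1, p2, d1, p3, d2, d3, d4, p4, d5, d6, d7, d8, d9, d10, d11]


Parity bits: p1=1, p2=0, p3=1, p4=1

100111011101011


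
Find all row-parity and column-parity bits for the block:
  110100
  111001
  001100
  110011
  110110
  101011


Row parities: 100000
Column parities: 101111

Row P: 100000, Col P: 101111, Corner: 1


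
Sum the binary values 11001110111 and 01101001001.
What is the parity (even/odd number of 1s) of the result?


11001110111 = 1655
01101001001 = 841
Sum = 2496 = 100111000000
1s count = 4

even parity (4 ones in 100111000000)


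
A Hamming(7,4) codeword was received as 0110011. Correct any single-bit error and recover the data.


Syndrome = 0: no error detected

Data: 1011 (no errors)


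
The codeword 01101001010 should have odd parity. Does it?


Number of 1s: 5

Yes, parity is correct (5 ones)


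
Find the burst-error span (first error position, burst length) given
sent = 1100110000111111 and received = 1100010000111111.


XOR: 0000100000000000

Burst at position 4, length 1


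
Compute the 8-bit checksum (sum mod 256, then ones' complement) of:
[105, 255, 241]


Sum = 601 mod 256 = 89
Complement = 166

166


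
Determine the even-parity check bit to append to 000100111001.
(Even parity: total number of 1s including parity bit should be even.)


Number of 1s in data: 5
Parity bit: 1

1


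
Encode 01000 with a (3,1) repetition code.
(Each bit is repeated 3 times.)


Each bit -> 3 copies

000111000000000


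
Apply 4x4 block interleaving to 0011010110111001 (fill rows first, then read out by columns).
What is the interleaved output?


Matrix:
  0011
  0101
  1011
  1001
Read columns: 0011010010101111

0011010010101111


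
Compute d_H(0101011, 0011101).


XOR: 0110110
Count of 1s: 4

4


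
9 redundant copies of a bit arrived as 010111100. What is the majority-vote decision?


Ones: 5 out of 9
Threshold: 5

1 (5/9 voted 1)


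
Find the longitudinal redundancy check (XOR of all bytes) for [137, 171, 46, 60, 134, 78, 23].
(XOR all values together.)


XOR chain: 137 ^ 171 ^ 46 ^ 60 ^ 134 ^ 78 ^ 23 = 239

239


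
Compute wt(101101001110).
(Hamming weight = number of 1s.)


Counting 1s in 101101001110

7


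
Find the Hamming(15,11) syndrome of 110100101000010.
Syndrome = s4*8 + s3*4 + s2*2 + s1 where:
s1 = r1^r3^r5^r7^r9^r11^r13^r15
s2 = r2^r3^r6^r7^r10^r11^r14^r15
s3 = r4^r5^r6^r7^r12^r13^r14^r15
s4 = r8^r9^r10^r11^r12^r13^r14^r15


s1=1, s2=1, s3=1, s4=0

Syndrome = 7 (error at position 7)


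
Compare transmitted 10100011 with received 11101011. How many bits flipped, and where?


XOR: 01001000

2 error(s) at position(s): 1, 4


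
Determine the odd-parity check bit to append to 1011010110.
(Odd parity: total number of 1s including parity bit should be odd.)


Number of 1s in data: 6
Parity bit: 1

1


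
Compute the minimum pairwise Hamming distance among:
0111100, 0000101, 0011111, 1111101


Comparing all pairs, minimum distance: 2
Can detect 1 errors, correct 0 errors

2


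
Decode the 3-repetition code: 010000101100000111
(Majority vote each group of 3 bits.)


Groups: 010, 000, 101, 100, 000, 111
Majority votes: 001001

001001


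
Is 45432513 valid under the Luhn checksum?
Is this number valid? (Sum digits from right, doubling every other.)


Luhn sum = 38
38 mod 10 = 8

Invalid (Luhn sum mod 10 = 8)


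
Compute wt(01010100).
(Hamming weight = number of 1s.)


Counting 1s in 01010100

3


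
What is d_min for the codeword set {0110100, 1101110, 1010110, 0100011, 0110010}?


Comparing all pairs, minimum distance: 2
Can detect 1 errors, correct 0 errors

2


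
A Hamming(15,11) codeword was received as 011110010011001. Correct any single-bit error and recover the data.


Syndrome = 0: no error detected

Data: 11000011001 (no errors)


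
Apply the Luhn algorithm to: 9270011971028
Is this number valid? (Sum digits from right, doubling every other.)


Luhn sum = 53
53 mod 10 = 3

Invalid (Luhn sum mod 10 = 3)


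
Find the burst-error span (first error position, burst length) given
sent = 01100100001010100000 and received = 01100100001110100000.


XOR: 00000000000100000000

Burst at position 11, length 1


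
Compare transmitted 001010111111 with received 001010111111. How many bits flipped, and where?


XOR: 000000000000

0 errors (received matches sent)


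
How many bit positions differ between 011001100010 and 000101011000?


XOR: 011100111010
Count of 1s: 7

7


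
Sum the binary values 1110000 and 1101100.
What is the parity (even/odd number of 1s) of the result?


1110000 = 112
1101100 = 108
Sum = 220 = 11011100
1s count = 5

odd parity (5 ones in 11011100)


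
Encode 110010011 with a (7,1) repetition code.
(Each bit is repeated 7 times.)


Each bit -> 7 copies

111111111111110000000000000011111110000000000000011111111111111


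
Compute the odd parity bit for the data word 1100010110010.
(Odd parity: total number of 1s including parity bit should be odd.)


Number of 1s in data: 6
Parity bit: 1

1


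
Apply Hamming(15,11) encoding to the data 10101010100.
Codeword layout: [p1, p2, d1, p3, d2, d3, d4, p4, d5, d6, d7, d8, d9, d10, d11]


Parity bits: p1=0, p2=1, p3=0, p4=1

011001011010100


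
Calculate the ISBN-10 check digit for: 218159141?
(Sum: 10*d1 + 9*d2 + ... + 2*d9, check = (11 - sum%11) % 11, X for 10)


Weighted sum: 193
193 mod 11 = 6

Check digit: 5


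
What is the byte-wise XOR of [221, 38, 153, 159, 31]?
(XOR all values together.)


XOR chain: 221 ^ 38 ^ 153 ^ 159 ^ 31 = 226

226


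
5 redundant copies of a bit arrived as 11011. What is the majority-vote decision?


Ones: 4 out of 5
Threshold: 3

1 (4/5 voted 1)


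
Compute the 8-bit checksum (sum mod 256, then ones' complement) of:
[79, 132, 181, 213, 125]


Sum = 730 mod 256 = 218
Complement = 37

37


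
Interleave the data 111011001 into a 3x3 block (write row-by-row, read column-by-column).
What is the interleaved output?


Matrix:
  111
  011
  001
Read columns: 100110111

100110111


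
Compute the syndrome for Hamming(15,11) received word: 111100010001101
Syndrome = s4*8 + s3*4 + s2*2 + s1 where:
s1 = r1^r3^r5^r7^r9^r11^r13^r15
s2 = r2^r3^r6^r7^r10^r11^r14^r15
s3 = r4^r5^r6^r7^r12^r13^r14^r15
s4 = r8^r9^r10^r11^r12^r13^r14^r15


s1=0, s2=1, s3=0, s4=0

Syndrome = 2 (error at position 2)


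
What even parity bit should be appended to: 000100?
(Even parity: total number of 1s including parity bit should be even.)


Number of 1s in data: 1
Parity bit: 1

1


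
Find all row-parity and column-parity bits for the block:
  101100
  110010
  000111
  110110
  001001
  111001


Row parities: 111000
Column parities: 011111

Row P: 111000, Col P: 011111, Corner: 1


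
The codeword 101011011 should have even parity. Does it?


Number of 1s: 6

Yes, parity is correct (6 ones)


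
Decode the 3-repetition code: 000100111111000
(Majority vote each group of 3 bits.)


Groups: 000, 100, 111, 111, 000
Majority votes: 00110

00110


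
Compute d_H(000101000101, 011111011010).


XOR: 011010011111
Count of 1s: 8

8


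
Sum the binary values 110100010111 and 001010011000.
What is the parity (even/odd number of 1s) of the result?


110100010111 = 3351
001010011000 = 664
Sum = 4015 = 111110101111
1s count = 10

even parity (10 ones in 111110101111)


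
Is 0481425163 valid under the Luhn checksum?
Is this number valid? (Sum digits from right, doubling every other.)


Luhn sum = 30
30 mod 10 = 0

Valid (Luhn sum mod 10 = 0)


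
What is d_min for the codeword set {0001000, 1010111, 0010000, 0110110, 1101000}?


Comparing all pairs, minimum distance: 2
Can detect 1 errors, correct 0 errors

2


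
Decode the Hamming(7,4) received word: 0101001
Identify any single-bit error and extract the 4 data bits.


Syndrome = 1: error at position 1

Data: 0001 (corrected bit 1)


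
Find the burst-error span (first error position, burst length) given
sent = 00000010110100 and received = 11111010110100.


XOR: 11111000000000

Burst at position 0, length 5


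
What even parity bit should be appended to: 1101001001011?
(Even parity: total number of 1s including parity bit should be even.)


Number of 1s in data: 7
Parity bit: 1

1


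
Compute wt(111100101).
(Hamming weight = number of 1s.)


Counting 1s in 111100101

6


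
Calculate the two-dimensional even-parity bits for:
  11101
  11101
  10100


Row parities: 000
Column parities: 10100

Row P: 000, Col P: 10100, Corner: 0


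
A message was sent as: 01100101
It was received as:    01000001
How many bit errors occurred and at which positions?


XOR: 00100100

2 error(s) at position(s): 2, 5


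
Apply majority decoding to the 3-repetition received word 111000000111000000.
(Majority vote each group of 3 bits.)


Groups: 111, 000, 000, 111, 000, 000
Majority votes: 100100

100100


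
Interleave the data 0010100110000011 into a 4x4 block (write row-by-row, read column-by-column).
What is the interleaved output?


Matrix:
  0010
  1001
  1000
  0011
Read columns: 0110000010010101

0110000010010101


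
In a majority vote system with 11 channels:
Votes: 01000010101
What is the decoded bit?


Ones: 4 out of 11
Threshold: 6

0 (4/11 voted 1)


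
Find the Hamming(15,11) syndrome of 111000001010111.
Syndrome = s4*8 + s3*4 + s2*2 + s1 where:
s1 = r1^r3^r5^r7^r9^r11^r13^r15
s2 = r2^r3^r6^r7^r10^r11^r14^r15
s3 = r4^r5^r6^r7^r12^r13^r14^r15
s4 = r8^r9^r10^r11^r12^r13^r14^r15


s1=0, s2=1, s3=1, s4=1

Syndrome = 14 (error at position 14)


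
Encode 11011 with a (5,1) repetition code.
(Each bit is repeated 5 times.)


Each bit -> 5 copies

1111111111000001111111111


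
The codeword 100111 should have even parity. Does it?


Number of 1s: 4

Yes, parity is correct (4 ones)


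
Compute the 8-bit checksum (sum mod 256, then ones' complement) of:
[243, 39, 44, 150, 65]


Sum = 541 mod 256 = 29
Complement = 226

226


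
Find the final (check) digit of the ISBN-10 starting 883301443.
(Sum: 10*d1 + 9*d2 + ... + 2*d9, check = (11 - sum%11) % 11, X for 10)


Weighted sum: 236
236 mod 11 = 5

Check digit: 6


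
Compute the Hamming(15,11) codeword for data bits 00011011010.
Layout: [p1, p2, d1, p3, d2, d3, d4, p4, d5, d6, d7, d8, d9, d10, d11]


Parity bits: p1=1, p2=1, p3=1, p4=0

110100101011010


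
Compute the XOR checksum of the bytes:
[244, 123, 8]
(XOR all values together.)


XOR chain: 244 ^ 123 ^ 8 = 135

135


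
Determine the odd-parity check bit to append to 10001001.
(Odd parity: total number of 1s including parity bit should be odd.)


Number of 1s in data: 3
Parity bit: 0

0


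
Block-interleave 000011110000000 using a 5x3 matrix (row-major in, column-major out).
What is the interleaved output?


Matrix:
  000
  011
  110
  000
  000
Read columns: 001000110001000

001000110001000


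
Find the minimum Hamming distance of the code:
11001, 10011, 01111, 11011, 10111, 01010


Comparing all pairs, minimum distance: 1
Can detect 0 errors, correct 0 errors

1


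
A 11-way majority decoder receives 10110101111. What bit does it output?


Ones: 8 out of 11
Threshold: 6

1 (8/11 voted 1)


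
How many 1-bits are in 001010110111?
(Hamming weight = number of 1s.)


Counting 1s in 001010110111

7


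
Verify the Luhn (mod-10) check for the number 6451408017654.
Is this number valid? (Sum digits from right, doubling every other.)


Luhn sum = 50
50 mod 10 = 0

Valid (Luhn sum mod 10 = 0)


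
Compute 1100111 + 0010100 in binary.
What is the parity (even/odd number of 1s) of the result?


1100111 = 103
0010100 = 20
Sum = 123 = 1111011
1s count = 6

even parity (6 ones in 1111011)


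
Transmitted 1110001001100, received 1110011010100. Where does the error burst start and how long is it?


XOR: 0000010011000

Burst at position 5, length 5


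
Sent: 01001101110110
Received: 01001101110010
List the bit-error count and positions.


XOR: 00000000000100

1 error(s) at position(s): 11


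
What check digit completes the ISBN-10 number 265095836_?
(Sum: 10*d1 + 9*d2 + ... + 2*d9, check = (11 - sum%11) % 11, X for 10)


Weighted sum: 246
246 mod 11 = 4

Check digit: 7


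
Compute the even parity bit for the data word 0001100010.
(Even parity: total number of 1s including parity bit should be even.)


Number of 1s in data: 3
Parity bit: 1

1


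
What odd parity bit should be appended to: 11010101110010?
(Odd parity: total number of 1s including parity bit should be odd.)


Number of 1s in data: 8
Parity bit: 1

1


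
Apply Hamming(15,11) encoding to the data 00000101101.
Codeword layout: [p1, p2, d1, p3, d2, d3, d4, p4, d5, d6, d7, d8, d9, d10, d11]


Parity bits: p1=0, p2=0, p3=1, p4=0

000100000101101


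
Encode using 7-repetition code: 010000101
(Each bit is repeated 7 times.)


Each bit -> 7 copies

000000011111110000000000000000000000000000111111100000001111111


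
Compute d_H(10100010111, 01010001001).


XOR: 11110011110
Count of 1s: 8

8


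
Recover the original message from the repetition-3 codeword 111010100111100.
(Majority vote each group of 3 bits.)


Groups: 111, 010, 100, 111, 100
Majority votes: 10010

10010


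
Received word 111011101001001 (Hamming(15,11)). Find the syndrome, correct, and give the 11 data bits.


Syndrome = 14: error at position 14

Data: 11111001011 (corrected bit 14)


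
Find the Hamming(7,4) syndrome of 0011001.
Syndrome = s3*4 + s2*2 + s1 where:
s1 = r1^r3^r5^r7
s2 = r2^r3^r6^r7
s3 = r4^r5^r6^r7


s1=0, s2=0, s3=0

Syndrome = 0 (no error)


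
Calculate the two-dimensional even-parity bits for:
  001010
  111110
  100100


Row parities: 010
Column parities: 010000

Row P: 010, Col P: 010000, Corner: 1


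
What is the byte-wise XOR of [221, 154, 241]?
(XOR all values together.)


XOR chain: 221 ^ 154 ^ 241 = 182

182


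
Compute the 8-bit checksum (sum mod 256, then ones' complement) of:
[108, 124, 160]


Sum = 392 mod 256 = 136
Complement = 119

119


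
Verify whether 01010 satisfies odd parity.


Number of 1s: 2

No, parity error (2 ones)


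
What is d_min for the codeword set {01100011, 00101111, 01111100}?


Comparing all pairs, minimum distance: 3
Can detect 2 errors, correct 1 errors

3


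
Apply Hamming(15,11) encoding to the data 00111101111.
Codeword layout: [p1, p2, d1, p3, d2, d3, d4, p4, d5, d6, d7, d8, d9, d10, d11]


Parity bits: p1=0, p2=1, p3=0, p4=0

010001101101111


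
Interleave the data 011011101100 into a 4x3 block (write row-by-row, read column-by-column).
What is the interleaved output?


Matrix:
  011
  011
  101
  100
Read columns: 001111001110

001111001110


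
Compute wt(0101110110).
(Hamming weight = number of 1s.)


Counting 1s in 0101110110

6


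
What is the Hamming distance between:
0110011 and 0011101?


XOR: 0101110
Count of 1s: 4

4


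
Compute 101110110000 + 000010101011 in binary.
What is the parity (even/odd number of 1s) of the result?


101110110000 = 2992
000010101011 = 171
Sum = 3163 = 110001011011
1s count = 7

odd parity (7 ones in 110001011011)


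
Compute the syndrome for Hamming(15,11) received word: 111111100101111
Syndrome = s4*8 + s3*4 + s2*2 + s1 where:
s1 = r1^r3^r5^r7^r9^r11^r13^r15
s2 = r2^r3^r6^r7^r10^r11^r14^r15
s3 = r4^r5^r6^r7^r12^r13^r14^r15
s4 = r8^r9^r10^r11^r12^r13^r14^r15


s1=0, s2=1, s3=0, s4=1

Syndrome = 10 (error at position 10)


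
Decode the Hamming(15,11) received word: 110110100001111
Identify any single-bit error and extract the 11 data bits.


Syndrome = 5: error at position 5

Data: 00010001111 (corrected bit 5)


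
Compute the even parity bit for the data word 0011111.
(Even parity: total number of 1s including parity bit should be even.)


Number of 1s in data: 5
Parity bit: 1

1


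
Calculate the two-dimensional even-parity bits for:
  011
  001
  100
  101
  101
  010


Row parities: 011001
Column parities: 100

Row P: 011001, Col P: 100, Corner: 1


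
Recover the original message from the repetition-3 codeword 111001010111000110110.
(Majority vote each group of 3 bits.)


Groups: 111, 001, 010, 111, 000, 110, 110
Majority votes: 1001011

1001011


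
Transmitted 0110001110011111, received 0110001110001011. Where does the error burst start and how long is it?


XOR: 0000000000010100

Burst at position 11, length 3


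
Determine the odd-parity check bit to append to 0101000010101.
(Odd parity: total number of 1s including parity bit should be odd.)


Number of 1s in data: 5
Parity bit: 0

0


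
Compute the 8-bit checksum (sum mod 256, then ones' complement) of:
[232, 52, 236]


Sum = 520 mod 256 = 8
Complement = 247

247


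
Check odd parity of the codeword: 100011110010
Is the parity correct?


Number of 1s: 6

No, parity error (6 ones)


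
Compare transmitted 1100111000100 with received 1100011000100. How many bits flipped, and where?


XOR: 0000100000000

1 error(s) at position(s): 4


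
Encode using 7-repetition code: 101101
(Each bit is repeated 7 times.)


Each bit -> 7 copies

111111100000001111111111111100000001111111


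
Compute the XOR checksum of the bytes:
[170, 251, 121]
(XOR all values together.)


XOR chain: 170 ^ 251 ^ 121 = 40

40


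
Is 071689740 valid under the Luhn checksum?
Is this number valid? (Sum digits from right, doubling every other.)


Luhn sum = 41
41 mod 10 = 1

Invalid (Luhn sum mod 10 = 1)


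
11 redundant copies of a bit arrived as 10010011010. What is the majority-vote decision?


Ones: 5 out of 11
Threshold: 6

0 (5/11 voted 1)


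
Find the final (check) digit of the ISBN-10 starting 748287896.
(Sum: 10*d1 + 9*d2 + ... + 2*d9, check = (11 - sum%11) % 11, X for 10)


Weighted sum: 338
338 mod 11 = 8

Check digit: 3


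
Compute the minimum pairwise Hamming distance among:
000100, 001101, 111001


Comparing all pairs, minimum distance: 2
Can detect 1 errors, correct 0 errors

2


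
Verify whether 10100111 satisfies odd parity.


Number of 1s: 5

Yes, parity is correct (5 ones)


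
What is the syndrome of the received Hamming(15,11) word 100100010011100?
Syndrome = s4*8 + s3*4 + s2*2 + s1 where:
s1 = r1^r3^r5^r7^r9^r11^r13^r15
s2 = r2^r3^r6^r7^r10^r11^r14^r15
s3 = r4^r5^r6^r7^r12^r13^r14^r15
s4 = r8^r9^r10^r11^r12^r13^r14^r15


s1=1, s2=1, s3=1, s4=0

Syndrome = 7 (error at position 7)


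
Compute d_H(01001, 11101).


XOR: 10100
Count of 1s: 2

2


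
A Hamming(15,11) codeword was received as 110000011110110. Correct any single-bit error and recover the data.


Syndrome = 0: no error detected

Data: 00001110110 (no errors)


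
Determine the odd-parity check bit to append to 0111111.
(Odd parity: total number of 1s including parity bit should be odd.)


Number of 1s in data: 6
Parity bit: 1

1


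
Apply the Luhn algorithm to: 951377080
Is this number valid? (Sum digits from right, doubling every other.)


Luhn sum = 36
36 mod 10 = 6

Invalid (Luhn sum mod 10 = 6)


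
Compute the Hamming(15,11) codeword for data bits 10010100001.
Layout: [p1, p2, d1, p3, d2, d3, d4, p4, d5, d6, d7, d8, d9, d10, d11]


Parity bits: p1=1, p2=0, p3=0, p4=0

101000100100001


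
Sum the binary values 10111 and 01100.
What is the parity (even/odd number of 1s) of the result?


10111 = 23
01100 = 12
Sum = 35 = 100011
1s count = 3

odd parity (3 ones in 100011)


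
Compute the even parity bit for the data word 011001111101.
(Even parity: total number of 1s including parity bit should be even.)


Number of 1s in data: 8
Parity bit: 0

0
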